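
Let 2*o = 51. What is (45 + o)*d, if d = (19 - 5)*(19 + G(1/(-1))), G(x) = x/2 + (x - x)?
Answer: 36519/2 ≈ 18260.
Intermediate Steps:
o = 51/2 (o = (½)*51 = 51/2 ≈ 25.500)
G(x) = x/2 (G(x) = x/2 + 0 = x/2)
d = 259 (d = (19 - 5)*(19 + (1/(-1))/2) = 14*(19 + (1*(-1))/2) = 14*(19 + (½)*(-1)) = 14*(19 - ½) = 14*(37/2) = 259)
(45 + o)*d = (45 + 51/2)*259 = (141/2)*259 = 36519/2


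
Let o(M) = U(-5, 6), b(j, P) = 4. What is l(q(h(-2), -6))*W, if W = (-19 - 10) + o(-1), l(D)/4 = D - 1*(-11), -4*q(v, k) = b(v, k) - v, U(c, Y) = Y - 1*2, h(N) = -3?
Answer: -925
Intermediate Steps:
U(c, Y) = -2 + Y (U(c, Y) = Y - 2 = -2 + Y)
o(M) = 4 (o(M) = -2 + 6 = 4)
q(v, k) = -1 + v/4 (q(v, k) = -(4 - v)/4 = -1 + v/4)
l(D) = 44 + 4*D (l(D) = 4*(D - 1*(-11)) = 4*(D + 11) = 4*(11 + D) = 44 + 4*D)
W = -25 (W = (-19 - 10) + 4 = -29 + 4 = -25)
l(q(h(-2), -6))*W = (44 + 4*(-1 + (¼)*(-3)))*(-25) = (44 + 4*(-1 - ¾))*(-25) = (44 + 4*(-7/4))*(-25) = (44 - 7)*(-25) = 37*(-25) = -925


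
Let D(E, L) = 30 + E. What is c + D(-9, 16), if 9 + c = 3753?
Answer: 3765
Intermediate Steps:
c = 3744 (c = -9 + 3753 = 3744)
c + D(-9, 16) = 3744 + (30 - 9) = 3744 + 21 = 3765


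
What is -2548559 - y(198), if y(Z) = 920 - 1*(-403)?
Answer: -2549882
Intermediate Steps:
y(Z) = 1323 (y(Z) = 920 + 403 = 1323)
-2548559 - y(198) = -2548559 - 1*1323 = -2548559 - 1323 = -2549882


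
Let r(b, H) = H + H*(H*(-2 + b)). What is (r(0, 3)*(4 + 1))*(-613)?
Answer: 45975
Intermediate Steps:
r(b, H) = H + H**2*(-2 + b)
(r(0, 3)*(4 + 1))*(-613) = ((3*(1 - 2*3 + 3*0))*(4 + 1))*(-613) = ((3*(1 - 6 + 0))*5)*(-613) = ((3*(-5))*5)*(-613) = -15*5*(-613) = -75*(-613) = 45975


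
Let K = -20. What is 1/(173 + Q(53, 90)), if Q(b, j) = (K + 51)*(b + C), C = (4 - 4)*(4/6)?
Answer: 1/1816 ≈ 0.00055066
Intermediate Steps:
C = 0 (C = 0*(4*(1/6)) = 0*(2/3) = 0)
Q(b, j) = 31*b (Q(b, j) = (-20 + 51)*(b + 0) = 31*b)
1/(173 + Q(53, 90)) = 1/(173 + 31*53) = 1/(173 + 1643) = 1/1816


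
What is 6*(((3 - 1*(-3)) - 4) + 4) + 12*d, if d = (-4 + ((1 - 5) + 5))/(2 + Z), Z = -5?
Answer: 48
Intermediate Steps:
d = 1 (d = (-4 + ((1 - 5) + 5))/(2 - 5) = (-4 + (-4 + 5))/(-3) = (-4 + 1)*(-⅓) = -3*(-⅓) = 1)
6*(((3 - 1*(-3)) - 4) + 4) + 12*d = 6*(((3 - 1*(-3)) - 4) + 4) + 12*1 = 6*(((3 + 3) - 4) + 4) + 12 = 6*((6 - 4) + 4) + 12 = 6*(2 + 4) + 12 = 6*6 + 12 = 36 + 12 = 48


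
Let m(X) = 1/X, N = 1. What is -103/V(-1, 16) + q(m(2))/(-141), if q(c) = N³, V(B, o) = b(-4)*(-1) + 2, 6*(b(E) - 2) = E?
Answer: -43571/282 ≈ -154.51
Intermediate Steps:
b(E) = 2 + E/6
V(B, o) = ⅔ (V(B, o) = (2 + (⅙)*(-4))*(-1) + 2 = (2 - ⅔)*(-1) + 2 = (4/3)*(-1) + 2 = -4/3 + 2 = ⅔)
q(c) = 1 (q(c) = 1³ = 1)
-103/V(-1, 16) + q(m(2))/(-141) = -103/⅔ + 1/(-141) = -103*3/2 + 1*(-1/141) = -309/2 - 1/141 = -43571/282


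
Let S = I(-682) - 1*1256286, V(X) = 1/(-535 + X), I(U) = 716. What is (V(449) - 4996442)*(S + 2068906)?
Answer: -174742804878684/43 ≈ -4.0638e+12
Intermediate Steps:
S = -1255570 (S = 716 - 1*1256286 = 716 - 1256286 = -1255570)
(V(449) - 4996442)*(S + 2068906) = (1/(-535 + 449) - 4996442)*(-1255570 + 2068906) = (1/(-86) - 4996442)*813336 = (-1/86 - 4996442)*813336 = -429694013/86*813336 = -174742804878684/43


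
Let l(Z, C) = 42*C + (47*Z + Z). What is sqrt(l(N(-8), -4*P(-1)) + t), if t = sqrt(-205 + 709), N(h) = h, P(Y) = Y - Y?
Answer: sqrt(-384 + 6*sqrt(14)) ≈ 19.014*I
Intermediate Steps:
P(Y) = 0
t = 6*sqrt(14) (t = sqrt(504) = 6*sqrt(14) ≈ 22.450)
l(Z, C) = 42*C + 48*Z
sqrt(l(N(-8), -4*P(-1)) + t) = sqrt((42*(-4*0) + 48*(-8)) + 6*sqrt(14)) = sqrt((42*0 - 384) + 6*sqrt(14)) = sqrt((0 - 384) + 6*sqrt(14)) = sqrt(-384 + 6*sqrt(14))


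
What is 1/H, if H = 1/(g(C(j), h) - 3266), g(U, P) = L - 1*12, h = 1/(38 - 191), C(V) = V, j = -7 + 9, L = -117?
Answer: -3395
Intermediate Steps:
j = 2
h = -1/153 (h = 1/(-153) = -1/153 ≈ -0.0065359)
g(U, P) = -129 (g(U, P) = -117 - 1*12 = -117 - 12 = -129)
H = -1/3395 (H = 1/(-129 - 3266) = 1/(-3395) = -1/3395 ≈ -0.00029455)
1/H = 1/(-1/3395) = -3395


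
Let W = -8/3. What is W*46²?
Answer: -16928/3 ≈ -5642.7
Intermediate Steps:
W = -8/3 (W = -8*⅓ = -8/3 ≈ -2.6667)
W*46² = -8/3*46² = -8/3*2116 = -16928/3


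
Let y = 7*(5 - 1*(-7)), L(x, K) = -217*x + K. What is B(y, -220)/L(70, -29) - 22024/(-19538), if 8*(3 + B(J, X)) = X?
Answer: 335779165/297348822 ≈ 1.1292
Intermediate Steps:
L(x, K) = K - 217*x
y = 84 (y = 7*(5 + 7) = 7*12 = 84)
B(J, X) = -3 + X/8
B(y, -220)/L(70, -29) - 22024/(-19538) = (-3 + (⅛)*(-220))/(-29 - 217*70) - 22024/(-19538) = (-3 - 55/2)/(-29 - 15190) - 22024*(-1/19538) = -61/2/(-15219) + 11012/9769 = -61/2*(-1/15219) + 11012/9769 = 61/30438 + 11012/9769 = 335779165/297348822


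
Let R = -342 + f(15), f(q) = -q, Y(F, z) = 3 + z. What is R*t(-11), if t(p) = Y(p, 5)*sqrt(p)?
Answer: -2856*I*sqrt(11) ≈ -9472.3*I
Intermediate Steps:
t(p) = 8*sqrt(p) (t(p) = (3 + 5)*sqrt(p) = 8*sqrt(p))
R = -357 (R = -342 - 1*15 = -342 - 15 = -357)
R*t(-11) = -2856*sqrt(-11) = -2856*I*sqrt(11)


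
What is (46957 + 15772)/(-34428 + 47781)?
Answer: 62729/13353 ≈ 4.6977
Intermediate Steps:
(46957 + 15772)/(-34428 + 47781) = 62729/13353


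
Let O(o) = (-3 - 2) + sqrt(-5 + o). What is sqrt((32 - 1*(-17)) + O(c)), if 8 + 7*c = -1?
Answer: sqrt(2156 + 14*I*sqrt(77))/7 ≈ 6.6359 + 0.18891*I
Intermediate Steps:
c = -9/7 (c = -8/7 + (1/7)*(-1) = -8/7 - 1/7 = -9/7 ≈ -1.2857)
O(o) = -5 + sqrt(-5 + o)
sqrt((32 - 1*(-17)) + O(c)) = sqrt((32 - 1*(-17)) + (-5 + sqrt(-5 - 9/7))) = sqrt((32 + 17) + (-5 + sqrt(-44/7))) = sqrt(49 + (-5 + 2*I*sqrt(77)/7)) = sqrt(44 + 2*I*sqrt(77)/7)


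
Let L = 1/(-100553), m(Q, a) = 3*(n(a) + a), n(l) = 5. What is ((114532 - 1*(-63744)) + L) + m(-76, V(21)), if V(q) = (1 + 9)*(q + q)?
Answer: 18054391702/100553 ≈ 1.7955e+5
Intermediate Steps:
V(q) = 20*q (V(q) = 10*(2*q) = 20*q)
m(Q, a) = 15 + 3*a (m(Q, a) = 3*(5 + a) = 15 + 3*a)
L = -1/100553 ≈ -9.9450e-6
((114532 - 1*(-63744)) + L) + m(-76, V(21)) = ((114532 - 1*(-63744)) - 1/100553) + (15 + 3*(20*21)) = ((114532 + 63744) - 1/100553) + (15 + 3*420) = (178276 - 1/100553) + (15 + 1260) = 17926186627/100553 + 1275 = 18054391702/100553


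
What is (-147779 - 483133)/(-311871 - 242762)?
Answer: 630912/554633 ≈ 1.1375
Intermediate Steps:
(-147779 - 483133)/(-311871 - 242762) = -630912/(-554633) = -630912*(-1/554633) = 630912/554633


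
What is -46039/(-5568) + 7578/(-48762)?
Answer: 40791841/5027904 ≈ 8.1131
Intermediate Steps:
-46039/(-5568) + 7578/(-48762) = -46039*(-1/5568) + 7578*(-1/48762) = 46039/5568 - 421/2709 = 40791841/5027904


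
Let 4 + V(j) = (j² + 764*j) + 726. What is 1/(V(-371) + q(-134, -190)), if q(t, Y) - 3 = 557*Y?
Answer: -1/250908 ≈ -3.9855e-6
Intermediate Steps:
q(t, Y) = 3 + 557*Y
V(j) = 722 + j² + 764*j (V(j) = -4 + ((j² + 764*j) + 726) = -4 + (726 + j² + 764*j) = 722 + j² + 764*j)
1/(V(-371) + q(-134, -190)) = 1/((722 + (-371)² + 764*(-371)) + (3 + 557*(-190))) = 1/((722 + 137641 - 283444) + (3 - 105830)) = 1/(-145081 - 105827) = 1/(-250908) = -1/250908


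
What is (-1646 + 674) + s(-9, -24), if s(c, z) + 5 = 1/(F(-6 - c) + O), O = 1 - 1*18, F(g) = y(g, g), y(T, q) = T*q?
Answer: -7817/8 ≈ -977.13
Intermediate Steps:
F(g) = g² (F(g) = g*g = g²)
O = -17 (O = 1 - 18 = -17)
s(c, z) = -5 + 1/(-17 + (-6 - c)²) (s(c, z) = -5 + 1/((-6 - c)² - 17) = -5 + 1/(-17 + (-6 - c)²))
(-1646 + 674) + s(-9, -24) = (-1646 + 674) + (86 - 5*(6 - 9)²)/(-17 + (6 - 9)²) = -972 + (86 - 5*(-3)²)/(-17 + (-3)²) = -972 + (86 - 5*9)/(-17 + 9) = -972 + (86 - 45)/(-8) = -972 - ⅛*41 = -972 - 41/8 = -7817/8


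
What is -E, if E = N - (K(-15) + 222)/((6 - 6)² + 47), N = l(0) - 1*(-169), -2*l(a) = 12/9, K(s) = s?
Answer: -23114/141 ≈ -163.93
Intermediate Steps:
l(a) = -⅔ (l(a) = -6/9 = -½*4/3 = -⅔)
N = 505/3 (N = -⅔ - 1*(-169) = -⅔ + 169 = 505/3 ≈ 168.33)
E = 23114/141 (E = 505/3 - (-15 + 222)/((6 - 6)² + 47) = 505/3 - 207/(0² + 47) = 505/3 - 207/(0 + 47) = 505/3 - 207/47 = 23114/141 ≈ 163.93)
-E = -1*23114/141 = -23114/141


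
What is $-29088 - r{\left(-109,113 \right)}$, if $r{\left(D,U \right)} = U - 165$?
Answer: $-29036$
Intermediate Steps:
$r{\left(D,U \right)} = -165 + U$
$-29088 - r{\left(-109,113 \right)} = -29088 - \left(-165 + 113\right) = -29088 - -52 = -29088 + 52 = -29036$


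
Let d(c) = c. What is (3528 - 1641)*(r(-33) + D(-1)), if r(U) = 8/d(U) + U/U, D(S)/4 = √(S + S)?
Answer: 15725/11 + 7548*I*√2 ≈ 1429.5 + 10674.0*I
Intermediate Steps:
D(S) = 4*√2*√S (D(S) = 4*√(S + S) = 4*√(2*S) = 4*(√2*√S) = 4*√2*√S)
r(U) = 1 + 8/U (r(U) = 8/U + U/U = 8/U + 1 = 1 + 8/U)
(3528 - 1641)*(r(-33) + D(-1)) = (3528 - 1641)*((8 - 33)/(-33) + 4*√2*√(-1)) = 1887*(-1/33*(-25) + 4*√2*I) = 1887*(25/33 + 4*I*√2) = 15725/11 + 7548*I*√2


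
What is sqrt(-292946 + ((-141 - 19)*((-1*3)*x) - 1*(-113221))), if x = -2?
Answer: I*sqrt(180685) ≈ 425.07*I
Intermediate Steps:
sqrt(-292946 + ((-141 - 19)*((-1*3)*x) - 1*(-113221))) = sqrt(-292946 + ((-141 - 19)*(-1*3*(-2)) - 1*(-113221))) = sqrt(-292946 + (-(-480)*(-2) + 113221)) = sqrt(-292946 + (-160*6 + 113221)) = sqrt(-292946 + (-960 + 113221)) = sqrt(-292946 + 112261) = sqrt(-180685) = I*sqrt(180685)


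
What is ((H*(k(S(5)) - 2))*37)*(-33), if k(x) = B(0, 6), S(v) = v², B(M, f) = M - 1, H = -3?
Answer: -10989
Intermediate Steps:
B(M, f) = -1 + M
k(x) = -1 (k(x) = -1 + 0 = -1)
((H*(k(S(5)) - 2))*37)*(-33) = (-3*(-1 - 2)*37)*(-33) = (-3*(-3)*37)*(-33) = (9*37)*(-33) = 333*(-33) = -10989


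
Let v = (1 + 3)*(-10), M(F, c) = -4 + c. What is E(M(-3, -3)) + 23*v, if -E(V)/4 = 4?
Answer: -936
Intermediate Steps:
E(V) = -16 (E(V) = -4*4 = -16)
v = -40 (v = 4*(-10) = -40)
E(M(-3, -3)) + 23*v = -16 + 23*(-40) = -16 - 920 = -936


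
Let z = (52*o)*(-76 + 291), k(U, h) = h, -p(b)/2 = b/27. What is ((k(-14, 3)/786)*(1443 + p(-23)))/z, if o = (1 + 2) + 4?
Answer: 39007/553611240 ≈ 7.0459e-5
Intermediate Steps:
p(b) = -2*b/27
o = 7 (o = 3 + 4 = 7)
z = 78260 (z = (52*7)*(-76 + 291) = 364*215 = 78260)
((k(-14, 3)/786)*(1443 + p(-23)))/z = ((3/786)*(1443 - 2/27*(-23)))/78260 = ((3*(1/786))*(1443 + 46/27))*(1/78260) = ((1/262)*(39007/27))*(1/78260) = (39007/7074)*(1/78260) = 39007/553611240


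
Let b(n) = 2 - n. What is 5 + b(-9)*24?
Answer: 269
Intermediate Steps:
5 + b(-9)*24 = 5 + (2 - 1*(-9))*24 = 5 + (2 + 9)*24 = 5 + 11*24 = 5 + 264 = 269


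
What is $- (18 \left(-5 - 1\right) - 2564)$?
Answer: $2672$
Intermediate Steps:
$- (18 \left(-5 - 1\right) - 2564) = - (18 \left(-6\right) - 2564) = - (-108 - 2564) = \left(-1\right) \left(-2672\right) = 2672$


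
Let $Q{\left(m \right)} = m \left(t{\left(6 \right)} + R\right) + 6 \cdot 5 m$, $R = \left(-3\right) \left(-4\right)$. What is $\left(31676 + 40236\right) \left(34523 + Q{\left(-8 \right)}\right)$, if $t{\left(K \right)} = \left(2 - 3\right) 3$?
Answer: $2460181432$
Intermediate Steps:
$t{\left(K \right)} = -3$ ($t{\left(K \right)} = \left(-1\right) 3 = -3$)
$R = 12$
$Q{\left(m \right)} = 39 m$ ($Q{\left(m \right)} = m \left(-3 + 12\right) + 6 \cdot 5 m = m 9 + 30 m = 9 m + 30 m = 39 m$)
$\left(31676 + 40236\right) \left(34523 + Q{\left(-8 \right)}\right) = \left(31676 + 40236\right) \left(34523 + 39 \left(-8\right)\right) = 71912 \left(34523 - 312\right) = 71912 \cdot 34211 = 2460181432$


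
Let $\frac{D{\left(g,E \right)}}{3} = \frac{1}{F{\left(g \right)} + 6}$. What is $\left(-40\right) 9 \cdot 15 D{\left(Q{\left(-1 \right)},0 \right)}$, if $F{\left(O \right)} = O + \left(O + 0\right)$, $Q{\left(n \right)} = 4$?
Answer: $- \frac{8100}{7} \approx -1157.1$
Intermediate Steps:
$F{\left(O \right)} = 2 O$ ($F{\left(O \right)} = O + O = 2 O$)
$D{\left(g,E \right)} = \frac{3}{6 + 2 g}$ ($D{\left(g,E \right)} = \frac{3}{2 g + 6} = \frac{3}{6 + 2 g}$)
$\left(-40\right) 9 \cdot 15 D{\left(Q{\left(-1 \right)},0 \right)} = \left(-40\right) 9 \cdot 15 \frac{3}{2 \left(3 + 4\right)} = - 360 \cdot 15 \frac{3}{2 \cdot 7} = - 360 \cdot 15 \cdot \frac{3}{2} \cdot \frac{1}{7} = - 360 \cdot 15 \cdot \frac{3}{14} = \left(-360\right) \frac{45}{14} = - \frac{8100}{7}$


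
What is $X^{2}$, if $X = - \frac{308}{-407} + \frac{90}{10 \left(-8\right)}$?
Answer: $\frac{11881}{87616} \approx 0.1356$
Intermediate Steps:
$X = - \frac{109}{296}$ ($X = \left(-308\right) \left(- \frac{1}{407}\right) + \frac{90}{-80} = \frac{28}{37} + 90 \left(- \frac{1}{80}\right) = \frac{28}{37} - \frac{9}{8} = - \frac{109}{296} \approx -0.36824$)
$X^{2} = \left(- \frac{109}{296}\right)^{2} = \frac{11881}{87616}$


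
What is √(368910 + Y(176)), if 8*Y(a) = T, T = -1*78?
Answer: √1475601/2 ≈ 607.37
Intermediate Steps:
T = -78
Y(a) = -39/4 (Y(a) = (⅛)*(-78) = -39/4)
√(368910 + Y(176)) = √(368910 - 39/4) = √(1475601/4) = √1475601/2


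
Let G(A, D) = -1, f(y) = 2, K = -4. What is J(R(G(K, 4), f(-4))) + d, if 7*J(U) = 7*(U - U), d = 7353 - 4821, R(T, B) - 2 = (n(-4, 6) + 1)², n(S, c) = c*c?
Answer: 2532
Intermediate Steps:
n(S, c) = c²
R(T, B) = 1371 (R(T, B) = 2 + (6² + 1)² = 2 + (36 + 1)² = 2 + 37² = 2 + 1369 = 1371)
d = 2532
J(U) = 0 (J(U) = (7*(U - U))/7 = (7*0)/7 = (⅐)*0 = 0)
J(R(G(K, 4), f(-4))) + d = 0 + 2532 = 2532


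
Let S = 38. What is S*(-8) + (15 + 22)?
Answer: -267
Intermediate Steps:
S*(-8) + (15 + 22) = 38*(-8) + (15 + 22) = -304 + 37 = -267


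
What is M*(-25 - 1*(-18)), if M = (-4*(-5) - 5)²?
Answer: -1575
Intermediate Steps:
M = 225 (M = (20 - 5)² = 15² = 225)
M*(-25 - 1*(-18)) = 225*(-25 - 1*(-18)) = 225*(-25 + 18) = 225*(-7) = -1575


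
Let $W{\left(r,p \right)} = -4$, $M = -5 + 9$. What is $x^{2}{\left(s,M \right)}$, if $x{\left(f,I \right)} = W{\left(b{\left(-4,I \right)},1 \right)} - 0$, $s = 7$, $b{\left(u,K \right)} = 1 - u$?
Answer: $16$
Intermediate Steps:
$M = 4$
$x{\left(f,I \right)} = -4$ ($x{\left(f,I \right)} = -4 - 0 = -4 + 0 = -4$)
$x^{2}{\left(s,M \right)} = \left(-4\right)^{2} = 16$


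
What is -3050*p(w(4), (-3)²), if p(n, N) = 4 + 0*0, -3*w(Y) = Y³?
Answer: -12200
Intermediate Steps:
w(Y) = -Y³/3
p(n, N) = 4 (p(n, N) = 4 + 0 = 4)
-3050*p(w(4), (-3)²) = -3050*4 = -12200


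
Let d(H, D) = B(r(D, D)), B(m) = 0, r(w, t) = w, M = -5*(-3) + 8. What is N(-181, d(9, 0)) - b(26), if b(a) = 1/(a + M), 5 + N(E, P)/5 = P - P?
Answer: -1226/49 ≈ -25.020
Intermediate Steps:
M = 23 (M = 15 + 8 = 23)
d(H, D) = 0
N(E, P) = -25 (N(E, P) = -25 + 5*(P - P) = -25 + 5*0 = -25 + 0 = -25)
b(a) = 1/(23 + a) (b(a) = 1/(a + 23) = 1/(23 + a))
N(-181, d(9, 0)) - b(26) = -25 - 1/(23 + 26) = -25 - 1/49 = -1226/49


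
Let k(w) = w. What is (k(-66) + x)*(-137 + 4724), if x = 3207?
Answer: 14407767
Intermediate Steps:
(k(-66) + x)*(-137 + 4724) = (-66 + 3207)*(-137 + 4724) = 3141*4587 = 14407767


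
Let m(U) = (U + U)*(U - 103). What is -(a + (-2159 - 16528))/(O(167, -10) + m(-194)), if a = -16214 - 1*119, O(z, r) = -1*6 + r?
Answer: 1751/5761 ≈ 0.30394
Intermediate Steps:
O(z, r) = -6 + r
a = -16333 (a = -16214 - 119 = -16333)
m(U) = 2*U*(-103 + U) (m(U) = (2*U)*(-103 + U) = 2*U*(-103 + U))
-(a + (-2159 - 16528))/(O(167, -10) + m(-194)) = -(-16333 + (-2159 - 16528))/((-6 - 10) + 2*(-194)*(-103 - 194)) = -(-16333 - 18687)/(-16 + 2*(-194)*(-297)) = -(-35020)/(-16 + 115236) = -(-35020)/115220 = -1*(-1751/5761) = 1751/5761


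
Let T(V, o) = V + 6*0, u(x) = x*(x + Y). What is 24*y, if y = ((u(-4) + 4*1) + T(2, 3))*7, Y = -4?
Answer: 6384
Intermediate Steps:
u(x) = x*(-4 + x) (u(x) = x*(x - 4) = x*(-4 + x))
T(V, o) = V (T(V, o) = V + 0 = V)
y = 266 (y = ((-4*(-4 - 4) + 4*1) + 2)*7 = ((-4*(-8) + 4) + 2)*7 = ((32 + 4) + 2)*7 = (36 + 2)*7 = 38*7 = 266)
24*y = 24*266 = 6384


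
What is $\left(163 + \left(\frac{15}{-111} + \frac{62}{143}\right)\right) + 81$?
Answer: $\frac{1292583}{5291} \approx 244.3$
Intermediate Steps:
$\left(163 + \left(\frac{15}{-111} + \frac{62}{143}\right)\right) + 81 = \left(163 + \left(15 \left(- \frac{1}{111}\right) + 62 \cdot \frac{1}{143}\right)\right) + 81 = \left(163 + \left(- \frac{5}{37} + \frac{62}{143}\right)\right) + 81 = \left(163 + \frac{1579}{5291}\right) + 81 = \frac{864012}{5291} + 81 = \frac{1292583}{5291}$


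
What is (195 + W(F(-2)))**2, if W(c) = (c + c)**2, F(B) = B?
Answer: 44521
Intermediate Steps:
W(c) = 4*c**2 (W(c) = (2*c)**2 = 4*c**2)
(195 + W(F(-2)))**2 = (195 + 4*(-2)**2)**2 = (195 + 4*4)**2 = (195 + 16)**2 = 211**2 = 44521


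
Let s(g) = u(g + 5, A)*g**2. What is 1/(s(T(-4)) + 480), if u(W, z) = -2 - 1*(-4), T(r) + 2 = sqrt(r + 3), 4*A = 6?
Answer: 243/118130 + 2*I/59065 ≈ 0.0020571 + 3.3861e-5*I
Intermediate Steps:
A = 3/2 (A = (1/4)*6 = 3/2 ≈ 1.5000)
T(r) = -2 + sqrt(3 + r) (T(r) = -2 + sqrt(r + 3) = -2 + sqrt(3 + r))
u(W, z) = 2 (u(W, z) = -2 + 4 = 2)
s(g) = 2*g**2
1/(s(T(-4)) + 480) = 1/(2*(-2 + sqrt(3 - 4))**2 + 480) = 1/(2*(-2 + sqrt(-1))**2 + 480) = 1/(2*(-2 + I)**2 + 480) = 1/(480 + 2*(-2 + I)**2)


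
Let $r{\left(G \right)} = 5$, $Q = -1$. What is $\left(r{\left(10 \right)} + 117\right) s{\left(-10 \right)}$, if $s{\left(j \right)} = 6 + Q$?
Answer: $610$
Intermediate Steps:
$s{\left(j \right)} = 5$ ($s{\left(j \right)} = 6 - 1 = 5$)
$\left(r{\left(10 \right)} + 117\right) s{\left(-10 \right)} = \left(5 + 117\right) 5 = 122 \cdot 5 = 610$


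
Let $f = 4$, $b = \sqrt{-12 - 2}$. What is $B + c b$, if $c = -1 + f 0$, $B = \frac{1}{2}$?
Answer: $\frac{1}{2} - i \sqrt{14} \approx 0.5 - 3.7417 i$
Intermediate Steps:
$B = \frac{1}{2} \approx 0.5$
$b = i \sqrt{14}$ ($b = \sqrt{-14} = i \sqrt{14} \approx 3.7417 i$)
$c = -1$ ($c = -1 + 4 \cdot 0 = -1 + 0 = -1$)
$B + c b = \frac{1}{2} - i \sqrt{14}$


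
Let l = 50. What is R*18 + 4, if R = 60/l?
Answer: 128/5 ≈ 25.600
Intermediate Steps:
R = 6/5 (R = 60/50 = 60*(1/50) = 6/5 ≈ 1.2000)
R*18 + 4 = (6/5)*18 + 4 = 108/5 + 4 = 128/5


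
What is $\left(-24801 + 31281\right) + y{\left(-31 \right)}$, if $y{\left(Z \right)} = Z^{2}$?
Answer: $7441$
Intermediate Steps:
$\left(-24801 + 31281\right) + y{\left(-31 \right)} = \left(-24801 + 31281\right) + \left(-31\right)^{2} = 6480 + 961 = 7441$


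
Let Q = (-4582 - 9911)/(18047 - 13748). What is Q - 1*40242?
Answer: -57671617/1433 ≈ -40245.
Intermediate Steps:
Q = -4831/1433 (Q = -14493/4299 = -14493*1/4299 = -4831/1433 ≈ -3.3713)
Q - 1*40242 = -4831/1433 - 1*40242 = -4831/1433 - 40242 = -57671617/1433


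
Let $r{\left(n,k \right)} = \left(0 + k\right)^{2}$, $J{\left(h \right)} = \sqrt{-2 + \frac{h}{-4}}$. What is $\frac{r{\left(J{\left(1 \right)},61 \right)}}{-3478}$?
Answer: $- \frac{3721}{3478} \approx -1.0699$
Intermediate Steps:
$J{\left(h \right)} = \sqrt{-2 - \frac{h}{4}}$ ($J{\left(h \right)} = \sqrt{-2 + h \left(- \frac{1}{4}\right)} = \sqrt{-2 - \frac{h}{4}}$)
$r{\left(n,k \right)} = k^{2}$
$\frac{r{\left(J{\left(1 \right)},61 \right)}}{-3478} = \frac{61^{2}}{-3478} = 3721 \left(- \frac{1}{3478}\right) = - \frac{3721}{3478}$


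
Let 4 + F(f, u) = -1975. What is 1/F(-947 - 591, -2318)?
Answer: -1/1979 ≈ -0.00050531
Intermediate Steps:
F(f, u) = -1979 (F(f, u) = -4 - 1975 = -1979)
1/F(-947 - 591, -2318) = 1/(-1979) = -1/1979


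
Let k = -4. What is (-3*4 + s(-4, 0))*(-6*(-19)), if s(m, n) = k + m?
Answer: -2280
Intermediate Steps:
s(m, n) = -4 + m
(-3*4 + s(-4, 0))*(-6*(-19)) = (-3*4 + (-4 - 4))*(-6*(-19)) = (-12 - 8)*114 = -20*114 = -2280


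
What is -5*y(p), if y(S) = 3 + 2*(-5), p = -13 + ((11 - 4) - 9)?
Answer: 35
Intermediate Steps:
p = -15 (p = -13 + (7 - 9) = -13 - 2 = -15)
y(S) = -7 (y(S) = 3 - 10 = -7)
-5*y(p) = -5*(-7) = 35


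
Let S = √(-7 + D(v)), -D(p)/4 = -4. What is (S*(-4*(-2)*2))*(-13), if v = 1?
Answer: -624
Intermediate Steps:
D(p) = 16 (D(p) = -4*(-4) = 16)
S = 3 (S = √(-7 + 16) = √9 = 3)
(S*(-4*(-2)*2))*(-13) = (3*(-4*(-2)*2))*(-13) = (3*(8*2))*(-13) = (3*16)*(-13) = 48*(-13) = -624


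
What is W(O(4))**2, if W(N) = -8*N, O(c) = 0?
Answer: 0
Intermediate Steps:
W(O(4))**2 = (-8*0)**2 = 0**2 = 0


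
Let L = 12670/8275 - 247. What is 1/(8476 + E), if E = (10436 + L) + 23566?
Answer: 1655/69894839 ≈ 2.3678e-5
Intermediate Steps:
L = -406251/1655 (L = 12670*(1/8275) - 247 = 2534/1655 - 247 = -406251/1655 ≈ -245.47)
E = 55867059/1655 (E = (10436 - 406251/1655) + 23566 = 16865329/1655 + 23566 = 55867059/1655 ≈ 33757.)
1/(8476 + E) = 1/(8476 + 55867059/1655) = 1/(69894839/1655) = 1655/69894839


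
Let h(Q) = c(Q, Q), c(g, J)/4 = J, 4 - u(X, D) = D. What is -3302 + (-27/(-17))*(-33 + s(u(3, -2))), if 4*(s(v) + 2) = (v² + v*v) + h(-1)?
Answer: -56620/17 ≈ -3330.6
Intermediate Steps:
u(X, D) = 4 - D
c(g, J) = 4*J
h(Q) = 4*Q
s(v) = -3 + v²/2 (s(v) = -2 + ((v² + v*v) + 4*(-1))/4 = -2 + ((v² + v²) - 4)/4 = -2 + (2*v² - 4)/4 = -2 + (-4 + 2*v²)/4 = -2 + (-1 + v²/2) = -3 + v²/2)
-3302 + (-27/(-17))*(-33 + s(u(3, -2))) = -3302 + (-27/(-17))*(-33 + (-3 + (4 - 1*(-2))²/2)) = -3302 + (-27*(-1/17))*(-33 + (-3 + (4 + 2)²/2)) = -3302 + 27*(-33 + (-3 + (½)*6²))/17 = -3302 + 27*(-33 + (-3 + (½)*36))/17 = -3302 + 27*(-33 + (-3 + 18))/17 = -3302 + 27*(-33 + 15)/17 = -3302 + (27/17)*(-18) = -3302 - 486/17 = -56620/17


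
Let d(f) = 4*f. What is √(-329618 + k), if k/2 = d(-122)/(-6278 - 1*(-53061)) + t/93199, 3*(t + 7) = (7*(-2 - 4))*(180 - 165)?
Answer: 4*I*√391642317381783464410799/4360128817 ≈ 574.12*I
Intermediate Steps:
t = -217 (t = -7 + ((7*(-2 - 4))*(180 - 165))/3 = -7 + ((7*(-6))*15)/3 = -7 + (-42*15)/3 = -7 + (⅓)*(-630) = -7 - 210 = -217)
k = -111266046/4360128817 (k = 2*((4*(-122))/(-6278 - 1*(-53061)) - 217/93199) = 2*(-488/(-6278 + 53061) - 217*1/93199) = 2*(-488/46783 - 217/93199) = 2*(-55633023/4360128817) = -111266046/4360128817 ≈ -0.025519)
√(-329618 + k) = √(-329618 - 111266046/4360128817) = √(-1437177051667952/4360128817) = 4*I*√391642317381783464410799/4360128817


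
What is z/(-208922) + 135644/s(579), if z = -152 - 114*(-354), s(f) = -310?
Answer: -7087869752/16191455 ≈ -437.75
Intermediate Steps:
z = 40204 (z = -152 + 40356 = 40204)
z/(-208922) + 135644/s(579) = 40204/(-208922) + 135644/(-310) = 40204*(-1/208922) + 135644*(-1/310) = -20102/104461 - 67822/155 = -7087869752/16191455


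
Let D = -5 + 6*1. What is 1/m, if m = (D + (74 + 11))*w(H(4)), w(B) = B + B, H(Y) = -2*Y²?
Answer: -1/5504 ≈ -0.00018169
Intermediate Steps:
D = 1 (D = -5 + 6 = 1)
w(B) = 2*B
m = -5504 (m = (1 + (74 + 11))*(2*(-2*4²)) = (1 + 85)*(2*(-2*16)) = 86*(2*(-32)) = 86*(-64) = -5504)
1/m = 1/(-5504) = -1/5504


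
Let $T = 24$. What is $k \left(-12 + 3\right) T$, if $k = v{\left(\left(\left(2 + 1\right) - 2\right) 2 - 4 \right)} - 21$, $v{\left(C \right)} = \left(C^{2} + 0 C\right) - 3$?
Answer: $4320$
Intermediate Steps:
$v{\left(C \right)} = -3 + C^{2}$ ($v{\left(C \right)} = \left(C^{2} + 0\right) - 3 = C^{2} - 3 = -3 + C^{2}$)
$k = -20$ ($k = \left(-3 + \left(\left(\left(2 + 1\right) - 2\right) 2 - 4\right)^{2}\right) - 21 = \left(-3 + \left(\left(3 - 2\right) 2 - 4\right)^{2}\right) - 21 = \left(-3 + \left(1 \cdot 2 - 4\right)^{2}\right) - 21 = \left(-3 + \left(2 - 4\right)^{2}\right) - 21 = \left(-3 + \left(-2\right)^{2}\right) - 21 = \left(-3 + 4\right) - 21 = 1 - 21 = -20$)
$k \left(-12 + 3\right) T = - 20 \left(-12 + 3\right) 24 = \left(-20\right) \left(-9\right) 24 = 180 \cdot 24 = 4320$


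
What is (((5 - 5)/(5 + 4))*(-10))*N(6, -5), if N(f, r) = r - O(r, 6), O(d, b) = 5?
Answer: 0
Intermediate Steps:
N(f, r) = -5 + r (N(f, r) = r - 1*5 = r - 5 = -5 + r)
(((5 - 5)/(5 + 4))*(-10))*N(6, -5) = (((5 - 5)/(5 + 4))*(-10))*(-5 - 5) = ((0/9)*(-10))*(-10) = ((0*(⅑))*(-10))*(-10) = (0*(-10))*(-10) = 0*(-10) = 0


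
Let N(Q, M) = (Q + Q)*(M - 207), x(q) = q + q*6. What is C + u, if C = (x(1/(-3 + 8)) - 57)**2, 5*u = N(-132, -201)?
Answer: 615844/25 ≈ 24634.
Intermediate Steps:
x(q) = 7*q (x(q) = q + 6*q = 7*q)
N(Q, M) = 2*Q*(-207 + M) (N(Q, M) = (2*Q)*(-207 + M) = 2*Q*(-207 + M))
u = 107712/5 (u = (2*(-132)*(-207 - 201))/5 = (2*(-132)*(-408))/5 = (1/5)*107712 = 107712/5 ≈ 21542.)
C = 77284/25 (C = (7/(-3 + 8) - 57)**2 = (7/5 - 57)**2 = (-278/5)**2 = 77284/25 ≈ 3091.4)
C + u = 77284/25 + 107712/5 = 615844/25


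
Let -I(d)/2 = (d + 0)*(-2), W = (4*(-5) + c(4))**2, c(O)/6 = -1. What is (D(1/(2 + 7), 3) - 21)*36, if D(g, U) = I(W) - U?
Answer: 96480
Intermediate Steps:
c(O) = -6 (c(O) = 6*(-1) = -6)
W = 676 (W = (4*(-5) - 6)**2 = (-20 - 6)**2 = (-26)**2 = 676)
I(d) = 4*d (I(d) = -2*(d + 0)*(-2) = -2*d*(-2) = -(-4)*d = 4*d)
D(g, U) = 2704 - U (D(g, U) = 4*676 - U = 2704 - U)
(D(1/(2 + 7), 3) - 21)*36 = ((2704 - 1*3) - 21)*36 = ((2704 - 3) - 21)*36 = (2701 - 21)*36 = 2680*36 = 96480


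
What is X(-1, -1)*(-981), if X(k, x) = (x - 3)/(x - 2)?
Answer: -1308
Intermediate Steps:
X(k, x) = (-3 + x)/(-2 + x)
X(-1, -1)*(-981) = ((-3 - 1)/(-2 - 1))*(-981) = (-4/(-3))*(-981) = -1/3*(-4)*(-981) = (4/3)*(-981) = -1308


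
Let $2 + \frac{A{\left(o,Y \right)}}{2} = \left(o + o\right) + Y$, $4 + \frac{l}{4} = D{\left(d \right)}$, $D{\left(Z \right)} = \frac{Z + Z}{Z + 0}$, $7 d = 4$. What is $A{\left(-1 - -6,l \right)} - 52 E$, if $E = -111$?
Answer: $5772$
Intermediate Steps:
$d = \frac{4}{7}$ ($d = \frac{1}{7} \cdot 4 = \frac{4}{7} \approx 0.57143$)
$D{\left(Z \right)} = 2$ ($D{\left(Z \right)} = \frac{2 Z}{Z} = 2$)
$l = -8$ ($l = -16 + 4 \cdot 2 = -16 + 8 = -8$)
$A{\left(o,Y \right)} = -4 + 2 Y + 4 o$ ($A{\left(o,Y \right)} = -4 + 2 \left(\left(o + o\right) + Y\right) = -4 + 2 \left(2 o + Y\right) = -4 + 2 \left(Y + 2 o\right) = -4 + \left(2 Y + 4 o\right) = -4 + 2 Y + 4 o$)
$A{\left(-1 - -6,l \right)} - 52 E = \left(-4 + 2 \left(-8\right) + 4 \left(-1 - -6\right)\right) - -5772 = \left(-4 - 16 + 4 \left(-1 + 6\right)\right) + 5772 = \left(-4 - 16 + 4 \cdot 5\right) + 5772 = \left(-4 - 16 + 20\right) + 5772 = 0 + 5772 = 5772$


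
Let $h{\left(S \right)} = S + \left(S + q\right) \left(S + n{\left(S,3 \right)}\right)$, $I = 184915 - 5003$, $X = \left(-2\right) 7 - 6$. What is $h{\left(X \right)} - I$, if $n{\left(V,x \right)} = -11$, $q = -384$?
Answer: $-167408$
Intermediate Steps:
$X = -20$ ($X = -14 - 6 = -20$)
$I = 179912$
$h{\left(S \right)} = S + \left(-384 + S\right) \left(-11 + S\right)$ ($h{\left(S \right)} = S + \left(S - 384\right) \left(S - 11\right) = S + \left(-384 + S\right) \left(-11 + S\right)$)
$h{\left(X \right)} - I = \left(4224 + \left(-20\right)^{2} - -7880\right) - 179912 = \left(4224 + 400 + 7880\right) - 179912 = 12504 - 179912 = -167408$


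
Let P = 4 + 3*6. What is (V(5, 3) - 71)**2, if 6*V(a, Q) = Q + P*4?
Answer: 112225/36 ≈ 3117.4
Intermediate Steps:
P = 22 (P = 4 + 18 = 22)
V(a, Q) = 44/3 + Q/6 (V(a, Q) = (Q + 22*4)/6 = (Q + 88)/6 = (88 + Q)/6 = 44/3 + Q/6)
(V(5, 3) - 71)**2 = ((44/3 + (1/6)*3) - 71)**2 = ((44/3 + 1/2) - 71)**2 = (91/6 - 71)**2 = (-335/6)**2 = 112225/36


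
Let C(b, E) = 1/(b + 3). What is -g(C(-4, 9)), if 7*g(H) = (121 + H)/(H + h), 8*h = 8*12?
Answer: -120/77 ≈ -1.5584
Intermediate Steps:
C(b, E) = 1/(3 + b)
h = 12 (h = (8*12)/8 = (1/8)*96 = 12)
g(H) = (121 + H)/(7*(12 + H)) (g(H) = ((121 + H)/(H + 12))/7 = ((121 + H)/(12 + H))/7 = (121 + H)/(7*(12 + H)))
-g(C(-4, 9)) = -(121 + 1/(3 - 4))/(7*(12 + 1/(3 - 4))) = -(121 + 1/(-1))/(7*(12 + 1/(-1))) = -(121 - 1)/(7*(12 - 1)) = -120/(7*11) = -1*120/77 = -120/77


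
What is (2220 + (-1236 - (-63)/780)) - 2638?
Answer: -430019/260 ≈ -1653.9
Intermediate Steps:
(2220 + (-1236 - (-63)/780)) - 2638 = (2220 + (-1236 - 1*(-21/260))) - 2638 = (2220 + (-1236 + 21/260)) - 2638 = (2220 - 321339/260) - 2638 = 255861/260 - 2638 = -430019/260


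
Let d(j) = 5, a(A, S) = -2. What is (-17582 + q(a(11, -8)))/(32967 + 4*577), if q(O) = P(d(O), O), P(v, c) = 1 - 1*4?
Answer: -3517/7055 ≈ -0.49851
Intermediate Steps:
P(v, c) = -3 (P(v, c) = 1 - 4 = -3)
q(O) = -3
(-17582 + q(a(11, -8)))/(32967 + 4*577) = (-17582 - 3)/(32967 + 4*577) = -17585/(32967 + 2308) = -17585/35275 = -17585*1/35275 = -3517/7055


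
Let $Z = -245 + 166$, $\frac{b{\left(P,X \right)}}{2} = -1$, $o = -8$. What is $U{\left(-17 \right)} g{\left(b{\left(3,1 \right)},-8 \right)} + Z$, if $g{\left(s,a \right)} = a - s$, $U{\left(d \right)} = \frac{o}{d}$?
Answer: $- \frac{1391}{17} \approx -81.823$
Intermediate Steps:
$U{\left(d \right)} = - \frac{8}{d}$
$b{\left(P,X \right)} = -2$ ($b{\left(P,X \right)} = 2 \left(-1\right) = -2$)
$Z = -79$
$U{\left(-17 \right)} g{\left(b{\left(3,1 \right)},-8 \right)} + Z = - \frac{8}{-17} \left(-8 - -2\right) - 79 = \left(-8\right) \left(- \frac{1}{17}\right) \left(-8 + 2\right) - 79 = \frac{8}{17} \left(-6\right) - 79 = - \frac{48}{17} - 79 = - \frac{1391}{17}$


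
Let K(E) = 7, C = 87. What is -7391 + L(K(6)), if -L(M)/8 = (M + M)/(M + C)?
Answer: -347433/47 ≈ -7392.2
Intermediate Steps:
L(M) = -16*M/(87 + M) (L(M) = -8*(M + M)/(M + 87) = -8*2*M/(87 + M) = -16*M/(87 + M))
-7391 + L(K(6)) = -7391 - 16*7/(87 + 7) = -7391 - 16*7/94 = -7391 - 16*7*1/94 = -7391 - 56/47 = -347433/47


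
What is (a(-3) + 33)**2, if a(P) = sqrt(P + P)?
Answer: (33 + I*sqrt(6))**2 ≈ 1083.0 + 161.67*I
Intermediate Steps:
a(P) = sqrt(2)*sqrt(P) (a(P) = sqrt(2*P) = sqrt(2)*sqrt(P))
(a(-3) + 33)**2 = (sqrt(2)*sqrt(-3) + 33)**2 = (sqrt(2)*(I*sqrt(3)) + 33)**2 = (I*sqrt(6) + 33)**2 = (33 + I*sqrt(6))**2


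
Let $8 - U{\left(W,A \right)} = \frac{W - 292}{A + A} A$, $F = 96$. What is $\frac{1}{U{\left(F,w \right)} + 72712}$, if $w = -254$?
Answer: $\frac{1}{72818} \approx 1.3733 \cdot 10^{-5}$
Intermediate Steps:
$U{\left(W,A \right)} = 154 - \frac{W}{2}$ ($U{\left(W,A \right)} = 8 - \frac{W - 292}{A + A} A = 8 - \frac{-292 + W}{2 A} A = 8 - \left(-146 + \frac{W}{2}\right) = 154 - \frac{W}{2}$)
$\frac{1}{U{\left(F,w \right)} + 72712} = \frac{1}{\left(154 - 48\right) + 72712} = \frac{1}{106 + 72712} = \frac{1}{72818}$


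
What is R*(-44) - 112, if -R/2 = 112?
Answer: 9744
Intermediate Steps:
R = -224 (R = -2*112 = -224)
R*(-44) - 112 = -224*(-44) - 112 = 9856 - 112 = 9744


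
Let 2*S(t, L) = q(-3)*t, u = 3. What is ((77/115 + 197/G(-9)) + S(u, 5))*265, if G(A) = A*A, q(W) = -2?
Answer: 50191/1863 ≈ 26.941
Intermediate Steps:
G(A) = A²
S(t, L) = -t (S(t, L) = (-2*t)/2 = -t)
((77/115 + 197/G(-9)) + S(u, 5))*265 = ((77/115 + 197/((-9)²)) - 1*3)*265 = ((77*(1/115) + 197/81) - 3)*265 = ((77/115 + 197*(1/81)) - 3)*265 = ((77/115 + 197/81) - 3)*265 = (28892/9315 - 3)*265 = (947/9315)*265 = 50191/1863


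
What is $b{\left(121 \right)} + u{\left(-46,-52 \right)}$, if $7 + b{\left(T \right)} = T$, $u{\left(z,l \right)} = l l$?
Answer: $2818$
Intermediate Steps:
$u{\left(z,l \right)} = l^{2}$
$b{\left(T \right)} = -7 + T$
$b{\left(121 \right)} + u{\left(-46,-52 \right)} = \left(-7 + 121\right) + \left(-52\right)^{2} = 114 + 2704 = 2818$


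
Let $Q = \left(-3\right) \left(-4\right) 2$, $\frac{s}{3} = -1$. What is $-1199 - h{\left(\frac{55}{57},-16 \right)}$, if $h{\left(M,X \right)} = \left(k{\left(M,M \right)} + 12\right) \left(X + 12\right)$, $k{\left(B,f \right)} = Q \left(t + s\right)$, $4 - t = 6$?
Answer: $-1631$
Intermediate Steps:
$s = -3$ ($s = 3 \left(-1\right) = -3$)
$t = -2$ ($t = 4 - 6 = -2$)
$Q = 24$ ($Q = 12 \cdot 2 = 24$)
$k{\left(B,f \right)} = -120$ ($k{\left(B,f \right)} = 24 \left(-2 - 3\right) = 24 \left(-5\right) = -120$)
$h{\left(M,X \right)} = -1296 - 108 X$ ($h{\left(M,X \right)} = \left(-120 + 12\right) \left(X + 12\right) = - 108 \left(12 + X\right) = -1296 - 108 X$)
$-1199 - h{\left(\frac{55}{57},-16 \right)} = -1199 - \left(-1296 - -1728\right) = -1199 - \left(-1296 + 1728\right) = -1199 - 432 = -1631$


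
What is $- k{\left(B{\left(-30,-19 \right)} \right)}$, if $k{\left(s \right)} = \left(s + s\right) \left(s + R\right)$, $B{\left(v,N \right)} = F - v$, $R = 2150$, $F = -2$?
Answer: $-121968$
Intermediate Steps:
$B{\left(v,N \right)} = -2 - v$
$k{\left(s \right)} = 2 s \left(2150 + s\right)$ ($k{\left(s \right)} = \left(s + s\right) \left(s + 2150\right) = 2 s \left(2150 + s\right)$)
$- k{\left(B{\left(-30,-19 \right)} \right)} = - 2 \left(-2 - -30\right) \left(2150 - -28\right) = - 2 \left(-2 + 30\right) \left(2150 + \left(-2 + 30\right)\right) = - 2 \cdot 28 \left(2150 + 28\right) = - 2 \cdot 28 \cdot 2178 = \left(-1\right) 121968 = -121968$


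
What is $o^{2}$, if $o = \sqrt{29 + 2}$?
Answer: $31$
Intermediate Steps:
$o = \sqrt{31} \approx 5.5678$
$o^{2} = \left(\sqrt{31}\right)^{2} = 31$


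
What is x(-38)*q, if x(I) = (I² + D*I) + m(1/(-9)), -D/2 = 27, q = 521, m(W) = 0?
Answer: 1821416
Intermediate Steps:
D = -54 (D = -2*27 = -54)
x(I) = I² - 54*I (x(I) = (I² - 54*I) + 0 = I² - 54*I)
x(-38)*q = -38*(-54 - 38)*521 = -38*(-92)*521 = 3496*521 = 1821416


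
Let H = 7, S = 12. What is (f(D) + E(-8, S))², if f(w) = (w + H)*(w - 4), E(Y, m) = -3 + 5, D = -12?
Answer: 6724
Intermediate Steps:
E(Y, m) = 2
f(w) = (-4 + w)*(7 + w) (f(w) = (w + 7)*(w - 4) = (7 + w)*(-4 + w) = (-4 + w)*(7 + w))
(f(D) + E(-8, S))² = ((-28 + (-12)² + 3*(-12)) + 2)² = ((-28 + 144 - 36) + 2)² = (80 + 2)² = 82² = 6724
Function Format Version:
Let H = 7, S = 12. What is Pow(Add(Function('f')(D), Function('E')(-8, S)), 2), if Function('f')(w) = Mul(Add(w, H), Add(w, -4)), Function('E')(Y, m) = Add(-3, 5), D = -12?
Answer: 6724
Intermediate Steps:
Function('E')(Y, m) = 2
Function('f')(w) = Mul(Add(-4, w), Add(7, w)) (Function('f')(w) = Mul(Add(w, 7), Add(w, -4)) = Mul(Add(7, w), Add(-4, w)) = Mul(Add(-4, w), Add(7, w)))
Pow(Add(Function('f')(D), Function('E')(-8, S)), 2) = Pow(Add(Add(-28, Pow(-12, 2), Mul(3, -12)), 2), 2) = Pow(Add(Add(-28, 144, -36), 2), 2) = Pow(Add(80, 2), 2) = Pow(82, 2) = 6724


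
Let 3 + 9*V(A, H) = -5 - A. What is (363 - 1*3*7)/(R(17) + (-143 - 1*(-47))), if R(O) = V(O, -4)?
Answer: -3078/889 ≈ -3.4623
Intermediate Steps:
V(A, H) = -8/9 - A/9 (V(A, H) = -⅓ + (-5 - A)/9 = -⅓ + (-5/9 - A/9) = -8/9 - A/9)
R(O) = -8/9 - O/9
(363 - 1*3*7)/(R(17) + (-143 - 1*(-47))) = (363 - 1*3*7)/((-8/9 - ⅑*17) + (-143 - 1*(-47))) = (363 - 3*7)/((-8/9 - 17/9) + (-143 + 47)) = (363 - 21)/(-25/9 - 96) = 342/(-889/9) = 342*(-9/889) = -3078/889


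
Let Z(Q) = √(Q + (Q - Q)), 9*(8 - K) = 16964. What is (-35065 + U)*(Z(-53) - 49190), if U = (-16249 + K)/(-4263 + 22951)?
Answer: 145056775001735/84096 - 5897815613*I*√53/168192 ≈ 1.7249e+9 - 2.5528e+5*I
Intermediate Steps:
K = -16892/9 (K = 8 - ⅑*16964 = 8 - 16964/9 = -16892/9 ≈ -1876.9)
U = -163133/168192 (U = (-16249 - 16892/9)/(-4263 + 22951) = -163133/9/18688 = -163133/9*1/18688 = -163133/168192 ≈ -0.96992)
Z(Q) = √Q (Z(Q) = √(Q + 0) = √Q)
(-35065 + U)*(Z(-53) - 49190) = (-35065 - 163133/168192)*(√(-53) - 49190) = -5897815613*(I*√53 - 49190)/168192 = -5897815613*(-49190 + I*√53)/168192 = 145056775001735/84096 - 5897815613*I*√53/168192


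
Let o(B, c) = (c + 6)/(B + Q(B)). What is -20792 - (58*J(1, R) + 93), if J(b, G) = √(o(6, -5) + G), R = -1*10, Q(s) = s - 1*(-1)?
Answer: -20885 - 58*I*√1677/13 ≈ -20885.0 - 182.71*I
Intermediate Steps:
Q(s) = 1 + s (Q(s) = s + 1 = 1 + s)
o(B, c) = (6 + c)/(1 + 2*B) (o(B, c) = (c + 6)/(B + (1 + B)) = (6 + c)/(1 + 2*B))
R = -10
J(b, G) = √(1/13 + G) (J(b, G) = √((6 - 5)/(1 + 2*6) + G) = √(1/(1 + 12) + G) = √(1/13 + G))
-20792 - (58*J(1, R) + 93) = -20792 - (58*(√(13 + 169*(-10))/13) + 93) = -20792 - (58*(√(13 - 1690)/13) + 93) = -20792 - (58*(√(-1677)/13) + 93) = -20792 - (58*((I*√1677)/13) + 93) = -20792 - (58*(I*√1677/13) + 93) = -20792 - (58*I*√1677/13 + 93) = -20792 - (93 + 58*I*√1677/13) = -20792 + (-93 - 58*I*√1677/13) = -20885 - 58*I*√1677/13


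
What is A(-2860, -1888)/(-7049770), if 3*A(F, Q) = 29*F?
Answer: 638/162687 ≈ 0.0039216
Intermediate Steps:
A(F, Q) = 29*F/3 (A(F, Q) = (29*F)/3 = 29*F/3)
A(-2860, -1888)/(-7049770) = ((29/3)*(-2860))/(-7049770) = -82940/3*(-1/7049770) = 638/162687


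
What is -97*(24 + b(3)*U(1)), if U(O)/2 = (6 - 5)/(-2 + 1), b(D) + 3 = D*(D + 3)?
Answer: 582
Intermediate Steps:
b(D) = -3 + D*(3 + D) (b(D) = -3 + D*(D + 3) = -3 + D*(3 + D))
U(O) = -2 (U(O) = 2*((6 - 5)/(-2 + 1)) = 2*(1/(-1)) = 2*(1*(-1)) = 2*(-1) = -2)
-97*(24 + b(3)*U(1)) = -97*(24 + (-3 + 3**2 + 3*3)*(-2)) = -97*(24 + (-3 + 9 + 9)*(-2)) = -97*(24 + 15*(-2)) = -97*(24 - 30) = -97*(-6) = 582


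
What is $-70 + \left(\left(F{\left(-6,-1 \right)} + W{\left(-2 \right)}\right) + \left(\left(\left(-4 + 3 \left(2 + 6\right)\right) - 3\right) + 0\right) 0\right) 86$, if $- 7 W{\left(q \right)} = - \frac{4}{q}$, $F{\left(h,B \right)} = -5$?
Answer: $- \frac{3672}{7} \approx -524.57$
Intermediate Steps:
$W{\left(q \right)} = \frac{4}{7 q}$ ($W{\left(q \right)} = - \frac{\left(-4\right) \frac{1}{q}}{7} = \frac{4}{7 q}$)
$-70 + \left(\left(F{\left(-6,-1 \right)} + W{\left(-2 \right)}\right) + \left(\left(\left(-4 + 3 \left(2 + 6\right)\right) - 3\right) + 0\right) 0\right) 86 = -70 + \left(\left(-5 + \frac{4}{7 \left(-2\right)}\right) + \left(\left(\left(-4 + 3 \left(2 + 6\right)\right) - 3\right) + 0\right) 0\right) 86 = -70 + \left(\left(-5 + \frac{4}{7} \left(- \frac{1}{2}\right)\right) + \left(\left(\left(-4 + 3 \cdot 8\right) - 3\right) + 0\right) 0\right) 86 = -70 + \left(\left(-5 - \frac{2}{7}\right) + \left(\left(\left(-4 + 24\right) - 3\right) + 0\right) 0\right) 86 = -70 + \left(- \frac{37}{7} + \left(\left(20 - 3\right) + 0\right) 0\right) 86 = -70 + \left(- \frac{37}{7} + \left(17 + 0\right) 0\right) 86 = -70 + \left(- \frac{37}{7} + 17 \cdot 0\right) 86 = -70 + \left(- \frac{37}{7} + 0\right) 86 = -70 - \frac{3182}{7} = - \frac{3672}{7}$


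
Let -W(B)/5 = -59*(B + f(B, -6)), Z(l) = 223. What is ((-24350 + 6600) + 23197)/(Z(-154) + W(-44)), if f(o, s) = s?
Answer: -5447/14527 ≈ -0.37496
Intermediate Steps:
W(B) = -1770 + 295*B (W(B) = -(-295)*(B - 6) = -(-295)*(-6 + B) = -5*(354 - 59*B) = -1770 + 295*B)
((-24350 + 6600) + 23197)/(Z(-154) + W(-44)) = ((-24350 + 6600) + 23197)/(223 + (-1770 + 295*(-44))) = (-17750 + 23197)/(223 + (-1770 - 12980)) = 5447/(223 - 14750) = 5447/(-14527) = 5447*(-1/14527) = -5447/14527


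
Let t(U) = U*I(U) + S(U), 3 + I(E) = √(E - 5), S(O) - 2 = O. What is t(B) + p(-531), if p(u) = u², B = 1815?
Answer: 278333 + 1815*√1810 ≈ 3.5555e+5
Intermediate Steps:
S(O) = 2 + O
I(E) = -3 + √(-5 + E) (I(E) = -3 + √(E - 5) = -3 + √(-5 + E))
t(U) = 2 + U + U*(-3 + √(-5 + U)) (t(U) = U*(-3 + √(-5 + U)) + (2 + U) = 2 + U + U*(-3 + √(-5 + U)))
t(B) + p(-531) = (2 + 1815 + 1815*(-3 + √(-5 + 1815))) + (-531)² = (2 + 1815 + 1815*(-3 + √1810)) + 281961 = (2 + 1815 + (-5445 + 1815*√1810)) + 281961 = (-3628 + 1815*√1810) + 281961 = 278333 + 1815*√1810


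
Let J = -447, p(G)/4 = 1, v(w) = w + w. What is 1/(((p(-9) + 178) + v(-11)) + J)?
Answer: -1/287 ≈ -0.0034843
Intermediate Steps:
v(w) = 2*w
p(G) = 4 (p(G) = 4*1 = 4)
1/(((p(-9) + 178) + v(-11)) + J) = 1/(((4 + 178) + 2*(-11)) - 447) = 1/((182 - 22) - 447) = 1/(160 - 447) = 1/(-287) = -1/287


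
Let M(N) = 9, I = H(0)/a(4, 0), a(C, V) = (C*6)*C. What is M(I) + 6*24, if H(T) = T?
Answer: 153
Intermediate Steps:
a(C, V) = 6*C² (a(C, V) = (6*C)*C = 6*C²)
I = 0 (I = 0/((6*4²)) = 0/((6*16)) = 0/96 = 0*(1/96) = 0)
M(I) + 6*24 = 9 + 6*24 = 9 + 144 = 153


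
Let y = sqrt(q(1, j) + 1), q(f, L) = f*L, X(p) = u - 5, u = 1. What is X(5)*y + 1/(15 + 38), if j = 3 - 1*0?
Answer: -423/53 ≈ -7.9811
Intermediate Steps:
j = 3 (j = 3 + 0 = 3)
X(p) = -4 (X(p) = 1 - 5 = -4)
q(f, L) = L*f
y = 2 (y = sqrt(3*1 + 1) = sqrt(3 + 1) = sqrt(4) = 2)
X(5)*y + 1/(15 + 38) = -4*2 + 1/(15 + 38) = -8 + 1/53 = -423/53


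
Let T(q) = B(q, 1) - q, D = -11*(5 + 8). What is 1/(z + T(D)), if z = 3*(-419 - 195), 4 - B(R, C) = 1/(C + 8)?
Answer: -9/15256 ≈ -0.00058993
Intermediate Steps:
B(R, C) = 4 - 1/(8 + C) (B(R, C) = 4 - 1/(C + 8) = 4 - 1/(8 + C))
D = -143 (D = -11*13 = -143)
T(q) = 35/9 - q (T(q) = (31 + 4*1)/(8 + 1) - q = (31 + 4)/9 - q = (⅑)*35 - q = 35/9 - q)
z = -1842 (z = 3*(-614) = -1842)
1/(z + T(D)) = 1/(-1842 + (35/9 - 1*(-143))) = 1/(-1842 + (35/9 + 143)) = 1/(-1842 + 1322/9) = 1/(-15256/9) = -9/15256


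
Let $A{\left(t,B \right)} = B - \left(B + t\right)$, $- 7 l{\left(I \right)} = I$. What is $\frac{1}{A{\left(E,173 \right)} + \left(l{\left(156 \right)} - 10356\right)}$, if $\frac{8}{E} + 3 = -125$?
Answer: $- \frac{112}{1162361} \approx -9.6356 \cdot 10^{-5}$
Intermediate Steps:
$l{\left(I \right)} = - \frac{I}{7}$
$E = - \frac{1}{16}$ ($E = \frac{8}{-3 - 125} = \frac{8}{-128} = 8 \left(- \frac{1}{128}\right) = - \frac{1}{16} \approx -0.0625$)
$A{\left(t,B \right)} = - t$ ($A{\left(t,B \right)} = B - \left(B + t\right) = - t$)
$\frac{1}{A{\left(E,173 \right)} + \left(l{\left(156 \right)} - 10356\right)} = \frac{1}{\left(-1\right) \left(- \frac{1}{16}\right) - \frac{72648}{7}} = \frac{1}{\frac{1}{16} - \frac{72648}{7}} = \frac{1}{- \frac{1162361}{112}} = - \frac{112}{1162361}$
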